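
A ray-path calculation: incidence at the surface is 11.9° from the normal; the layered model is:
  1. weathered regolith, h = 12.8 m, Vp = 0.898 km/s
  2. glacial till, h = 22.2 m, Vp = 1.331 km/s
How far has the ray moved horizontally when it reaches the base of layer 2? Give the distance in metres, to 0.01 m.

p = sin θ₁/V₁ = sin 11.9°/0.898 = 2.2963e-01 s/km is conserved through the stack.
Layer 1: θ = 11.90°; offset = 12.8·tan 11.90° = 2.6974 m.
Layer 2: sin θ = p·1.331 = 0.3056 → θ = 17.80°; offset = 22.2·tan 17.80° = 7.1260 m.
Total horizontal offset = 9.8234 m.

9.82 m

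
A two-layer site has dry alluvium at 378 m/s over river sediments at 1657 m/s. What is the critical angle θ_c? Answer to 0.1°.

Critical incidence: sin θ_c = V₁/V₂ = 378/1657 = 0.2281.
θ_c = arcsin 0.2281 = 13.19°.

13.2°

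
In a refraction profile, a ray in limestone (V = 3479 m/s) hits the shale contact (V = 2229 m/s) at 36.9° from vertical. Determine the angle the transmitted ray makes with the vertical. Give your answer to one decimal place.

22.6°

Snell's law: sin θ₂ = (V₂/V₁)·sin θ₁ = (2229/3479)·sin 36.9° = 0.3847.
θ₂ = sin⁻¹(0.3847) = 22.62° (from vertical).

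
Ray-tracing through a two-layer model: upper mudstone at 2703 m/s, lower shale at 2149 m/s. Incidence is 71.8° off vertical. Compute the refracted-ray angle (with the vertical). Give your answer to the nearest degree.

Snell's law: sin θ₂ = (V₂/V₁)·sin θ₁ = (2149/2703)·sin 71.8° = 0.7553.
θ₂ = sin⁻¹(0.7553) = 49.05° (from vertical).

49°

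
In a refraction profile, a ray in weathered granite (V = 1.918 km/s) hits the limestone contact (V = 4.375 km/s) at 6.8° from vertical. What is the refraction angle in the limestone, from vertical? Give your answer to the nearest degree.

Snell's law: sin θ₂ = (V₂/V₁)·sin θ₁ = (4.375/1.918)·sin 6.8° = 0.2701.
θ₂ = arcsin 0.2701 = 15.67° from the normal.

16°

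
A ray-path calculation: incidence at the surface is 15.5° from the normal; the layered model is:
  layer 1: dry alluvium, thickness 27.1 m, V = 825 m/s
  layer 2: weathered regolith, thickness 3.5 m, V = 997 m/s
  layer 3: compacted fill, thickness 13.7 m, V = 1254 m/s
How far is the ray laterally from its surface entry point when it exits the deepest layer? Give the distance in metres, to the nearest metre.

Ray parameter p = sin 15.5° / 825 m/s = 3.2393e-04 s/m.
Layer 1: θ = 15.50°; offset = 27.1·tan 15.50° = 7.515 m.
Layer 2: sin θ = p·997 = 0.3230 → θ = 18.84°; offset = 3.5·tan 18.84° = 1.194 m.
Layer 3: sin θ = p·1254 = 0.4062 → θ = 23.97°; offset = 13.7·tan 23.97° = 6.090 m.
Summing the layer offsets gives 14.800 m.

15 m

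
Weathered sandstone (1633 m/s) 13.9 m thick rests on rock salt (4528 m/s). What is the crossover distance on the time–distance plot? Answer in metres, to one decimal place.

θ_c = arcsin(1633/4528) = 21.14°, so cos θ_c = 0.9327 and tᵢ = 2h cos θ_c/V₁ = 0.0159 s.
At crossover x/V₁ = x/V₂ + tᵢ ⇒ x = tᵢ/(1/V₁ − 1/V₂) = 0.01588/(6.1237e-04 − 2.2085e-04) = 40.56 m.

40.6 m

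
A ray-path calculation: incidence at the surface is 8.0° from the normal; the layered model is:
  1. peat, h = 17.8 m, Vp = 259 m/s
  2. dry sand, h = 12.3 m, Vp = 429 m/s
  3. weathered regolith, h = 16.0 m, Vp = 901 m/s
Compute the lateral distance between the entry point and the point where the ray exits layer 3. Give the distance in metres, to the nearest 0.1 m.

p = sin θ₁/V₁ = sin 8.0°/259 = 5.3735e-04 s/m is conserved through the stack.
Layer 1: θ = 8.00°; offset = 17.8·tan 8.00° = 2.502 m.
Layer 2: sin θ = p·429 = 0.2305 → θ = 13.33°; offset = 12.3·tan 13.33° = 2.914 m.
Layer 3: sin θ = p·901 = 0.4842 → θ = 28.96°; offset = 16.0·tan 28.96° = 8.853 m.
Total horizontal offset = 14.269 m.

14.3 m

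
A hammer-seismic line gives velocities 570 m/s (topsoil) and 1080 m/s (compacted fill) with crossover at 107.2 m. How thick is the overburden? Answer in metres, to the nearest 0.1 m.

x_cross = 2h·√((V₂+V₁)/(V₂−V₁)) → h = x_cross / (2·√((V₂+V₁)/(V₂−V₁))).
√((V₂+V₁)/(V₂−V₁)) = √((1080+570)/(1080−570)) = 1.7987.
h = 107.2 / (2·1.7987) = 29.80 m.

29.8 m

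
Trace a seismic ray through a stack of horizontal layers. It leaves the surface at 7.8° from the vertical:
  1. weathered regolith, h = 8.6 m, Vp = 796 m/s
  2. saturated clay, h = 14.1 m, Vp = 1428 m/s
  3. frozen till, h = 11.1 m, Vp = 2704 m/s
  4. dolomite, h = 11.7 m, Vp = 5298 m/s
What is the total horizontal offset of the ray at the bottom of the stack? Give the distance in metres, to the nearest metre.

Apply Snell's law at each interface; in layer i the horizontal offset is hᵢ·tan θᵢ.
Layer 1: θ = 7.80°; offset = 8.6·tan 7.80° = 1.178 m.
Layer 2: sin θ = 1428·sin 7.8°/796 = 0.2435, θ = 14.09°; offset = 14.1·tan 14.09° = 3.539 m.
Layer 3: sin θ = 2704·sin 7.8°/796 = 0.4610, θ = 27.45°; offset = 11.1·tan 27.45° = 5.767 m.
Layer 4: sin θ = 5298·sin 7.8°/796 = 0.9033, θ = 64.59°; offset = 11.7·tan 64.59° = 24.634 m.
Σ offsets = 35.118 m.

35 m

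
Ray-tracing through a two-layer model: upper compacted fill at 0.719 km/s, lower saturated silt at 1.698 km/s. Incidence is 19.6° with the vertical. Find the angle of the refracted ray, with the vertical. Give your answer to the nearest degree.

52°

Snell's law: sin θ₂ = (V₂/V₁)·sin θ₁ = (1.698/0.719)·sin 19.6° = 0.7922.
θ₂ = arcsin 0.7922 = 52.39° from the normal.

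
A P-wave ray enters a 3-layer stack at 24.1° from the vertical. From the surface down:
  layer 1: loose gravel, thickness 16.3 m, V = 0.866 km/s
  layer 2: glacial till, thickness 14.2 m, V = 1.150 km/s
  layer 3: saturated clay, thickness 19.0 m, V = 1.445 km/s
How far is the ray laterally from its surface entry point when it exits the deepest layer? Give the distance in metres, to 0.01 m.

34.14 m

Ray parameter p = sin 24.1° / 0.866 km/s = 4.7151e-01 s/km.
Layer 1: θ = 24.10°; offset = 16.3·tan 24.10° = 7.2913 m.
Layer 2: sin θ = p·1.150 = 0.5422 → θ = 32.84°; offset = 14.2·tan 32.84° = 9.1640 m.
Layer 3: sin θ = p·1.445 = 0.6813 → θ = 42.95°; offset = 19.0·tan 42.95° = 17.6857 m.
Σ offsets = 34.1410 m.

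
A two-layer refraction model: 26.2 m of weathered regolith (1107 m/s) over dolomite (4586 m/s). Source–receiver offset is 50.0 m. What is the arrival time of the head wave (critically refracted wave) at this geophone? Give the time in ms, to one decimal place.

θ_c = arcsin(V₁/V₂) = arcsin(1107/4586) = 13.97°, cos θ_c = 0.9704.
Intercept time tᵢ = 2h cos θ_c / V₁ = 2·26.2·0.9704/1107 = 0.04594 s.
t = x/V₂ + tᵢ = 50.0/4586 + 0.04594 = 0.05684 s.

56.8 ms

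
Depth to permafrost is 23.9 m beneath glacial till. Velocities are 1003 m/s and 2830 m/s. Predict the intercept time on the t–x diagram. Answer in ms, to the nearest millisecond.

tᵢ = 2h·√(V₂²−V₁²)/(V₁V₂).
√(V₂²−V₁²) = √(2830²−1003²) = 2646.3 m/s.
tᵢ = 2·23.9·2646.3/(1003·2830) = 0.04456 s.

45 ms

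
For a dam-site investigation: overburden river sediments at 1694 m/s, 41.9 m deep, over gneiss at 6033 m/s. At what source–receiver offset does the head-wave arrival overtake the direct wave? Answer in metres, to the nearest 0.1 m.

111.8 m

x_cross = 2h·√((V₂+V₁)/(V₂−V₁)).
(V₂+V₁)/(V₂−V₁) = (6033+1694)/(6033−1694) = 1.7808; √ = 1.3345.
x_cross = 2·41.9·1.3345 = 111.83 m.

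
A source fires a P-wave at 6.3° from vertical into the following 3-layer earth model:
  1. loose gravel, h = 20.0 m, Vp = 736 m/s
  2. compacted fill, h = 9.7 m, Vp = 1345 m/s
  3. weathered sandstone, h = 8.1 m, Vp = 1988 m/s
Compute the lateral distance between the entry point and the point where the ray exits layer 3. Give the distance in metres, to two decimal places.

Ray parameter p = sin 6.3° / 736 m/s = 1.4910e-04 s/m.
Layer 1: θ = 6.30°; offset = 20.0·tan 6.30° = 2.2080 m.
Layer 2: sin θ = p·1345 = 0.2005 → θ = 11.57°; offset = 9.7·tan 11.57° = 1.9855 m.
Layer 3: sin θ = p·1988 = 0.2964 → θ = 17.24°; offset = 8.1·tan 17.24° = 2.5138 m.
Total horizontal offset = 6.7073 m.

6.71 m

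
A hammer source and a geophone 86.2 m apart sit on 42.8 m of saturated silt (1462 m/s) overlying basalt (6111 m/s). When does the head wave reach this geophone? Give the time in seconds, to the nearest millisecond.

0.071 s

θ_c = arcsin(V₁/V₂) = arcsin(1462/6111) = 13.84°, cos θ_c = 0.9710.
Intercept time tᵢ = 2h cos θ_c / V₁ = 2·42.8·0.9710/1462 = 0.05685 s.
t = x/V₂ + tᵢ = 86.2/6111 + 0.05685 = 0.07096 s.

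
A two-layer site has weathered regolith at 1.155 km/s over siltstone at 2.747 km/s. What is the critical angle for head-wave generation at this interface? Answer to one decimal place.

Critical incidence: sin θ_c = V₁/V₂ = 1.155/2.747 = 0.4205.
θ_c = arcsin 0.4205 = 24.86°.

24.9°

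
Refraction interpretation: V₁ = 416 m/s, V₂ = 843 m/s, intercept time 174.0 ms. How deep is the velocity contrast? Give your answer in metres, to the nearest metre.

42 m

θ_c = arcsin(416/843) = 29.57°; cos θ_c = 0.8698.
tᵢ = 2h cos θ_c/V₁ ⇒ h = tᵢ·V₁/(2 cos θ_c) = 0.174·416/(2·0.8698) = 41.61 m.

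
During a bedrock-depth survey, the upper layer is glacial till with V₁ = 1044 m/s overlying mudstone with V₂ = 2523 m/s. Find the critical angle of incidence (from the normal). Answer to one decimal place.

24.4°

At critical incidence the refracted ray runs along the interface (θ₂ = 90°), so sin θ_c = V₁/V₂.
θ_c = arcsin(1044/2523) = arcsin 0.4138 = 24.44°.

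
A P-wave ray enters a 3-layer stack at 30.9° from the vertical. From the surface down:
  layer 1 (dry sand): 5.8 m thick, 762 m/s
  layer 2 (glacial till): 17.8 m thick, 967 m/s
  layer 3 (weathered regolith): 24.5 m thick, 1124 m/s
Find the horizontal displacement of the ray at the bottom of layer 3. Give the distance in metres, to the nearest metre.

Ray parameter p = sin 30.9° / 762 m/s = 6.7394e-04 s/m.
Layer 1: θ = 30.90°; offset = 5.8·tan 30.90° = 3.471 m.
Layer 2: sin θ = p·967 = 0.6517 → θ = 40.67°; offset = 17.8·tan 40.67° = 15.294 m.
Layer 3: sin θ = p·1124 = 0.7575 → θ = 49.24°; offset = 24.5·tan 49.24° = 28.429 m.
Summing the layer offsets gives 47.194 m.

47 m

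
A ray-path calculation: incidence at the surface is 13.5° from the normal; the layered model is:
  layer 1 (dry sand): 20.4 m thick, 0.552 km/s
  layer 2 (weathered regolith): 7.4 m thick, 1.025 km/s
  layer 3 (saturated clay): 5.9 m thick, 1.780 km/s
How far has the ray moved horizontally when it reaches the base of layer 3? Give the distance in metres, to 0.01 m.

15.20 m

Apply Snell's law at each interface; in layer i the horizontal offset is hᵢ·tan θᵢ.
Layer 1: θ = 13.50°; offset = 20.4·tan 13.50° = 4.8976 m.
Layer 2: sin θ = 1.025·sin 13.5°/0.552 = 0.4335, θ = 25.69°; offset = 7.4·tan 25.69° = 3.5596 m.
Layer 3: sin θ = 1.780·sin 13.5°/0.552 = 0.7528, θ = 48.83°; offset = 5.9·tan 48.83° = 6.7470 m.
Summing the layer offsets gives 15.2042 m.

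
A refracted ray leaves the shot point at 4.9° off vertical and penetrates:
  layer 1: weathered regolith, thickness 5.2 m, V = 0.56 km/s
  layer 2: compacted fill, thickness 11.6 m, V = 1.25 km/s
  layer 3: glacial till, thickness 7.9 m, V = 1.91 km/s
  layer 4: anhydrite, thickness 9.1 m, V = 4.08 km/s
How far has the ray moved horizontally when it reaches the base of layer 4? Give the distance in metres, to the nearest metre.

p = sin θ₁/V₁ = sin 4.9°/0.56 = 1.5253e-01 s/km is conserved through the stack.
Layer 1: θ = 4.90°; offset = 5.2·tan 4.90° = 0.446 m.
Layer 2: sin θ = p·1.25 = 0.1907 → θ = 10.99°; offset = 11.6·tan 10.99° = 2.253 m.
Layer 3: sin θ = p·1.91 = 0.2913 → θ = 16.94°; offset = 7.9·tan 16.94° = 2.406 m.
Layer 4: sin θ = p·4.08 = 0.6223 → θ = 38.49°; offset = 9.1·tan 38.49° = 7.235 m.
Total horizontal offset = 12.340 m.

12 m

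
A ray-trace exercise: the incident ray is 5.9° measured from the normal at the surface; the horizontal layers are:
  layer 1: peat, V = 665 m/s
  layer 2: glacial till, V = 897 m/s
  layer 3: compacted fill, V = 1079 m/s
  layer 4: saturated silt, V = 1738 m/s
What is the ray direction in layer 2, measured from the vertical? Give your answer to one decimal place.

8.0°

Ray parameter p = sin 5.9° / 665 = 1.5458e-04 s/m.
sin θ_2 = p·V_2 = 1.5458e-04 × 897 = 0.1387.
θ_2 = arcsin 0.1387 = 7.97°.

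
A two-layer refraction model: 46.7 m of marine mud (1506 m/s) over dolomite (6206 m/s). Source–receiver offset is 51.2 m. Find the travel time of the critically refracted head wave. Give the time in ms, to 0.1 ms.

68.4 ms

θ_c = arcsin(V₁/V₂) = arcsin(1506/6206) = 14.04°, cos θ_c = 0.9701.
Intercept time tᵢ = 2h cos θ_c / V₁ = 2·46.7·0.9701/1506 = 0.06016 s.
t = x/V₂ + tᵢ = 51.2/6206 + 0.06016 = 0.06841 s.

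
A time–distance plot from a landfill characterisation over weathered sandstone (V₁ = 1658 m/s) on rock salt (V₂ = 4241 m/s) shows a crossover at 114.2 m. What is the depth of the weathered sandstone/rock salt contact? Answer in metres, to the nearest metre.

38 m

x_cross = 2h·√((V₂+V₁)/(V₂−V₁)) → h = x_cross / (2·√((V₂+V₁)/(V₂−V₁))).
√((V₂+V₁)/(V₂−V₁)) = √((4241+1658)/(4241−1658)) = 1.5112.
h = 114.2 / (2·1.5112) = 37.78 m.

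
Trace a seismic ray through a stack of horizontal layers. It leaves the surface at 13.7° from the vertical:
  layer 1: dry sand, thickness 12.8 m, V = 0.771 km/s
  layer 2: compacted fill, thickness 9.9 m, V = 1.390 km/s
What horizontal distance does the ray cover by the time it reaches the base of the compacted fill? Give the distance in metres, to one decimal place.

Ray parameter p = sin 13.7° / 0.771 km/s = 3.0718e-01 s/km.
Layer 1: θ = 13.70°; offset = 12.8·tan 13.70° = 3.120 m.
Layer 2: sin θ = p·1.390 = 0.4270 → θ = 25.28°; offset = 9.9·tan 25.28° = 4.675 m.
Total horizontal offset = 7.795 m.

7.8 m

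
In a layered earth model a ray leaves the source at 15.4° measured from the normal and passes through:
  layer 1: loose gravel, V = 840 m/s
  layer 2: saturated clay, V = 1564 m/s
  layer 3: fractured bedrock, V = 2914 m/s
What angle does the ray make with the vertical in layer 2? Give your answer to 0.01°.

29.63°

Ray parameter p = sin 15.4° / 840 = 3.1614e-04 s/m.
sin θ_2 = p·V_2 = 3.1614e-04 × 1564 = 0.4944.
θ_2 = 29.63° from the vertical.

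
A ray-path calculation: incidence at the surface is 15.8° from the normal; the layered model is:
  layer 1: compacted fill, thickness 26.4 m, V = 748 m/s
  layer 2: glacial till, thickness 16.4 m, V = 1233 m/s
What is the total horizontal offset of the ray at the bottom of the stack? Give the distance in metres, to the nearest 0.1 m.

15.7 m

Ray parameter p = sin 15.8° / 748 m/s = 3.6401e-04 s/m.
Layer 1: θ = 15.80°; offset = 26.4·tan 15.80° = 7.470 m.
Layer 2: sin θ = p·1233 = 0.4488 → θ = 26.67°; offset = 16.4·tan 26.67° = 8.237 m.
Total horizontal offset = 15.707 m.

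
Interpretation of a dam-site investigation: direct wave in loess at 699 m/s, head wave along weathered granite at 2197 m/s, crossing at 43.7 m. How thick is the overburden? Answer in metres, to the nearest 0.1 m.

15.7 m

x_cross = 2h·√((V₂+V₁)/(V₂−V₁)) → h = x_cross / (2·√((V₂+V₁)/(V₂−V₁))).
√((V₂+V₁)/(V₂−V₁)) = √((2197+699)/(2197−699)) = 1.3904.
h = 43.7 / (2·1.3904) = 15.71 m.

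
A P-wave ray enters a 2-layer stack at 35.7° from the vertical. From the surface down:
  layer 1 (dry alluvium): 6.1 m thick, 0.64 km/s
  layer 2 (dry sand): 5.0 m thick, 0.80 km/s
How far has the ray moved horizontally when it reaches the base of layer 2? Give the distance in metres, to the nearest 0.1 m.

9.7 m

Apply Snell's law at each interface; in layer i the horizontal offset is hᵢ·tan θᵢ.
Layer 1: θ = 35.70°; offset = 6.1·tan 35.70° = 4.383 m.
Layer 2: sin θ = 0.80·sin 35.7°/0.64 = 0.7294, θ = 46.84°; offset = 5.0·tan 46.84° = 5.332 m.
Summing the layer offsets gives 9.715 m.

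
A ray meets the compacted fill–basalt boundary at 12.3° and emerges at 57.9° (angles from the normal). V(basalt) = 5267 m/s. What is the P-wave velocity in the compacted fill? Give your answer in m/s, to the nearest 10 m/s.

1320 m/s

Snell's law: sin 12.3°/V₁ = sin 57.9°/V₂.
V₁ = V₂·sin 12.3°/sin 57.9° = 5267 × 0.2515 = 1324.52 m/s.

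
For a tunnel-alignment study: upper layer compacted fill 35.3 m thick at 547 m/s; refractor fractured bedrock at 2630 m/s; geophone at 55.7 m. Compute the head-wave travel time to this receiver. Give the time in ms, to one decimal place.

147.4 ms

t = x/V₂ + 2h·√(V₂²−V₁²)/(V₁V₂).
√(V₂²−V₁²) = √(2630²−547²) = 2572.5 m/s; delay term = 2·35.3·2572.5/(547·2630) = 0.12625 s.
t = 55.7/2630 + 0.12625 = 0.14742 s.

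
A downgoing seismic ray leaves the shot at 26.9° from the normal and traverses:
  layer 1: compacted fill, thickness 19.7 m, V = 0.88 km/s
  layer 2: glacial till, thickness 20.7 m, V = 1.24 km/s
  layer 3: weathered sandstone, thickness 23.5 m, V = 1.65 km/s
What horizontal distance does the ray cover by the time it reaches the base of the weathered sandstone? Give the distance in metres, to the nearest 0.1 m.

p = sin θ₁/V₁ = sin 26.9°/0.88 = 5.1413e-01 s/km is conserved through the stack.
Layer 1: θ = 26.90°; offset = 19.7·tan 26.90° = 9.994 m.
Layer 2: sin θ = p·1.24 = 0.6375 → θ = 39.61°; offset = 20.7·tan 39.61° = 17.129 m.
Layer 3: sin θ = p·1.65 = 0.8483 → θ = 58.03°; offset = 23.5·tan 58.03° = 37.650 m.
Summing the layer offsets gives 64.773 m.

64.8 m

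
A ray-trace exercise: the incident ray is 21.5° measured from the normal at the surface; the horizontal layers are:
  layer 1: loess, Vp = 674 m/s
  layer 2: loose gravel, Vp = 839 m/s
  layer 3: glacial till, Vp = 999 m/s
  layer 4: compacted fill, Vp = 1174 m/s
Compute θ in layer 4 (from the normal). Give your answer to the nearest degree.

Snell's law across each interface conserves sin θ / V, so sin θ_4 = V_4·sin θ₁/V₁.
sin θ_4 = 1174 × sin 21.5° / 674 = 0.6384.
θ_4 = arcsin 0.6384 = 39.67°.

40°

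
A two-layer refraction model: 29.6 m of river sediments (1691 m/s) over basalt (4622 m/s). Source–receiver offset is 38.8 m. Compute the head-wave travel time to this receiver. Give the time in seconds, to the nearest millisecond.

θ_c = arcsin(V₁/V₂) = arcsin(1691/4622) = 21.46°, cos θ_c = 0.9307.
Intercept time tᵢ = 2h cos θ_c / V₁ = 2·29.6·0.9307/1691 = 0.03258 s.
t = x/V₂ + tᵢ = 38.8/4622 + 0.03258 = 0.04098 s.

0.041 s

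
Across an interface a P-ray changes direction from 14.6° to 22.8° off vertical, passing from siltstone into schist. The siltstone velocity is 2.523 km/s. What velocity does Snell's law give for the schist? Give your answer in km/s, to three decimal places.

3.879 km/s

Snell's law: sin 14.6°/V₁ = sin 22.8°/V₂.
V₂ = V₁·sin 22.8°/sin 14.6° = 2.523 × 1.5373 = 3.879 km/s.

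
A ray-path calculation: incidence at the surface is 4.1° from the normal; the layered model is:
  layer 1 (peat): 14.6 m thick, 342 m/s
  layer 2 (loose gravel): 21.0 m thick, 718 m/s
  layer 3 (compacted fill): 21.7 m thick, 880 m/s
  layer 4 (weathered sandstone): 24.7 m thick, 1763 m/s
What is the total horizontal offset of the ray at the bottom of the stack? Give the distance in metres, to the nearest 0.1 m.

18.1 m

p = sin θ₁/V₁ = sin 4.1°/342 = 2.0906e-04 s/m is conserved through the stack.
Layer 1: θ = 4.10°; offset = 14.6·tan 4.10° = 1.047 m.
Layer 2: sin θ = p·718 = 0.1501 → θ = 8.63°; offset = 21.0·tan 8.63° = 3.188 m.
Layer 3: sin θ = p·880 = 0.1840 → θ = 10.60°; offset = 21.7·tan 10.60° = 4.061 m.
Layer 4: sin θ = p·1763 = 0.3686 → θ = 21.63°; offset = 24.7·tan 21.63° = 9.793 m.
Summing the layer offsets gives 18.089 m.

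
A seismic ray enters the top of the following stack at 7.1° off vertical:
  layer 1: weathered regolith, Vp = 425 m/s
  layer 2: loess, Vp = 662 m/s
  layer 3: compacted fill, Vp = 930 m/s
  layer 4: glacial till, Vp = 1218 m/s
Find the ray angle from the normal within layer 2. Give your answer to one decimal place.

11.1°

Snell's law across each interface conserves sin θ / V, so sin θ_2 = V_2·sin θ₁/V₁.
sin θ_2 = 662 × sin 7.1° / 425 = 0.1925.
θ_2 = arcsin 0.1925 = 11.10°.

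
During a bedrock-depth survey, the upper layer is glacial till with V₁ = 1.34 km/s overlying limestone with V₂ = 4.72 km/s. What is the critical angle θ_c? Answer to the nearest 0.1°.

At critical incidence the refracted ray runs along the interface (θ₂ = 90°), so sin θ_c = V₁/V₂.
θ_c = arcsin(1.34/4.72) = arcsin 0.2839 = 16.49°.

16.5°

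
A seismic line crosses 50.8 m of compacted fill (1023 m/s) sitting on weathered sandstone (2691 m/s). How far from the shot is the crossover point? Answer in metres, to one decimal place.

θ_c = arcsin(1023/2691) = 22.34°, so cos θ_c = 0.9249 and tᵢ = 2h cos θ_c/V₁ = 0.0919 s.
At crossover x/V₁ = x/V₂ + tᵢ ⇒ x = tᵢ/(1/V₁ − 1/V₂) = 0.09186/(9.7752e-04 − 3.7161e-04) = 151.61 m.

151.6 m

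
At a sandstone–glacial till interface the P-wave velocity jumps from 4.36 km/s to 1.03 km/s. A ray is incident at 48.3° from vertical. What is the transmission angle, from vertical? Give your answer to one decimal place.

10.2°

Snell's law: sin θ₂ = (V₂/V₁)·sin θ₁ = (1.03/4.36)·sin 48.3° = 0.1764.
θ₂ = arcsin 0.1764 = 10.16° from the normal.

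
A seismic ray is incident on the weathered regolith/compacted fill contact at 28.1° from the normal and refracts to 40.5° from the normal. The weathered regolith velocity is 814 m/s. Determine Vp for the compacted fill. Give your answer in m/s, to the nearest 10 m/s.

Snell's law: sin 28.1°/V₁ = sin 40.5°/V₂.
V₂ = V₁·sin 40.5°/sin 28.1° = 814 × 1.3788 = 1122.37 m/s.

1120 m/s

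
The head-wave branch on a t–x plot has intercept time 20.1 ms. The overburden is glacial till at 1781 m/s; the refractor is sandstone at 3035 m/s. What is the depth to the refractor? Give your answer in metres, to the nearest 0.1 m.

22.1 m

θ_c = arcsin(1781/3035) = 35.93°; cos θ_c = 0.8097.
tᵢ = 2h cos θ_c/V₁ ⇒ h = tᵢ·V₁/(2 cos θ_c) = 0.0201·1781/(2·0.8097) = 22.11 m.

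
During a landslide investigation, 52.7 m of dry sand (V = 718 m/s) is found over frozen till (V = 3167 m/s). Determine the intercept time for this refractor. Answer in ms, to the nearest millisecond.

tᵢ = 2h·√(V₂²−V₁²)/(V₁V₂).
√(V₂²−V₁²) = √(3167²−718²) = 3084.5 m/s.
tᵢ = 2·52.7·3084.5/(718·3167) = 0.14297 s.

143 ms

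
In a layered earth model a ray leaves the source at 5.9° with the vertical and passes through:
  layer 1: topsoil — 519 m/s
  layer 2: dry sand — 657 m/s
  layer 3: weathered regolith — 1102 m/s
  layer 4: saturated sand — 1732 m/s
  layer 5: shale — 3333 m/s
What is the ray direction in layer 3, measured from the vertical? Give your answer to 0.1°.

12.6°

Ray parameter p = sin 5.9° / 519 = 1.9806e-04 s/m.
sin θ_3 = p·V_3 = 1.9806e-04 × 1102 = 0.2183.
θ_3 = 12.61° from the vertical.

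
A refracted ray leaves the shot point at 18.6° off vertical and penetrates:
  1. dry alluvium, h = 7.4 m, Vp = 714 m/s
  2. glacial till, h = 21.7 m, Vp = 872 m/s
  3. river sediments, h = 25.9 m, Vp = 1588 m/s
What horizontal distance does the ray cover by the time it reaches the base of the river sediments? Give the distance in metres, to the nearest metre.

38 m

Ray parameter p = sin 18.6° / 714 m/s = 4.4672e-04 s/m.
Layer 1: θ = 18.60°; offset = 7.4·tan 18.60° = 2.490 m.
Layer 2: sin θ = p·872 = 0.3895 → θ = 22.93°; offset = 21.7·tan 22.93° = 9.178 m.
Layer 3: sin θ = p·1588 = 0.7094 → θ = 45.19°; offset = 25.9·tan 45.19° = 26.068 m.
Total horizontal offset = 37.737 m.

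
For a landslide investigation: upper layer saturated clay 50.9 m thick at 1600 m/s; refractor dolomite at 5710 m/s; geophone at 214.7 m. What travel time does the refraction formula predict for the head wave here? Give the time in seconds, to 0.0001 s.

θ_c = arcsin(V₁/V₂) = arcsin(1600/5710) = 16.27°, cos θ_c = 0.9599.
Intercept time tᵢ = 2h cos θ_c / V₁ = 2·50.9·0.9599/1600 = 0.06108 s.
t = x/V₂ + tᵢ = 214.7/5710 + 0.06108 = 0.09868 s.

0.0987 s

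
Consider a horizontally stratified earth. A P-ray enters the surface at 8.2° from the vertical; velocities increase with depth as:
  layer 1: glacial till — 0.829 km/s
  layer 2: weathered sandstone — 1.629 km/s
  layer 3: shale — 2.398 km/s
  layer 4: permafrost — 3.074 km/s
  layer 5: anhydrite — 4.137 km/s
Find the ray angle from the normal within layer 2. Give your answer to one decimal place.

Snell's law across each interface conserves sin θ / V, so sin θ_2 = V_2·sin θ₁/V₁.
sin θ_2 = 1.629 × sin 8.2° / 0.829 = 0.2803.
θ_2 = arcsin 0.2803 = 16.28°.

16.3°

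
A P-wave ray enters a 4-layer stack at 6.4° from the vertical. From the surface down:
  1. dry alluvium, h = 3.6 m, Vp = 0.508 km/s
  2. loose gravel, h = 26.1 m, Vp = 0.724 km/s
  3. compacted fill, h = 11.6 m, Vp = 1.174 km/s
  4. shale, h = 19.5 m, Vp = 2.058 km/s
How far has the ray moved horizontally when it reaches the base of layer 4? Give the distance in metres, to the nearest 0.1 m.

Apply Snell's law at each interface; in layer i the horizontal offset is hᵢ·tan θᵢ.
Layer 1: θ = 6.40°; offset = 3.6·tan 6.40° = 0.404 m.
Layer 2: sin θ = 0.724·sin 6.4°/0.508 = 0.1589, θ = 9.14°; offset = 26.1·tan 9.14° = 4.200 m.
Layer 3: sin θ = 1.174·sin 6.4°/0.508 = 0.2576, θ = 14.93°; offset = 11.6·tan 14.93° = 3.093 m.
Layer 4: sin θ = 2.058·sin 6.4°/0.508 = 0.4516, θ = 26.85°; offset = 19.5·tan 26.85° = 9.869 m.
Total horizontal offset = 17.566 m.

17.6 m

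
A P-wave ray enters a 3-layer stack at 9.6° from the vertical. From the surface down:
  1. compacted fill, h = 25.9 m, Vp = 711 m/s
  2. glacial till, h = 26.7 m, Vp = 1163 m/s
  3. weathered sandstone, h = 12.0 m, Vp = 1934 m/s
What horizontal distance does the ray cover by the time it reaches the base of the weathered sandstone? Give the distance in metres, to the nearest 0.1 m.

p = sin θ₁/V₁ = sin 9.6°/711 = 2.3456e-04 s/m is conserved through the stack.
Layer 1: θ = 9.60°; offset = 25.9·tan 9.60° = 4.381 m.
Layer 2: sin θ = p·1163 = 0.2728 → θ = 15.83°; offset = 26.7·tan 15.83° = 7.571 m.
Layer 3: sin θ = p·1934 = 0.4536 → θ = 26.98°; offset = 12.0·tan 26.98° = 6.108 m.
Total horizontal offset = 18.059 m.

18.1 m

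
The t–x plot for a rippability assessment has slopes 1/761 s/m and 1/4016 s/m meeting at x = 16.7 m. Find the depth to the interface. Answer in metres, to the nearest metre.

x_cross = 2h·√((V₂+V₁)/(V₂−V₁)) → h = x_cross / (2·√((V₂+V₁)/(V₂−V₁))).
√((V₂+V₁)/(V₂−V₁)) = √((4016+761)/(4016−761)) = 1.2114.
h = 16.7 / (2·1.2114) = 6.89 m.

7 m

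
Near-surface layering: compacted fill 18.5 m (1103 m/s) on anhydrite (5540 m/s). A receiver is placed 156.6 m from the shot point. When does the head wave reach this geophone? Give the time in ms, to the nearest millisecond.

θ_c = arcsin(V₁/V₂) = arcsin(1103/5540) = 11.48°, cos θ_c = 0.9800.
Intercept time tᵢ = 2h cos θ_c / V₁ = 2·18.5·0.9800/1103 = 0.03287 s.
t = x/V₂ + tᵢ = 156.6/5540 + 0.03287 = 0.06114 s.

61 ms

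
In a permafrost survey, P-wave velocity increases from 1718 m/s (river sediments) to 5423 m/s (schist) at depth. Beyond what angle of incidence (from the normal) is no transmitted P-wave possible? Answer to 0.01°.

18.47°

Critical incidence: sin θ_c = V₁/V₂ = 1718/5423 = 0.3168.
θ_c = arcsin 0.3168 = 18.47°.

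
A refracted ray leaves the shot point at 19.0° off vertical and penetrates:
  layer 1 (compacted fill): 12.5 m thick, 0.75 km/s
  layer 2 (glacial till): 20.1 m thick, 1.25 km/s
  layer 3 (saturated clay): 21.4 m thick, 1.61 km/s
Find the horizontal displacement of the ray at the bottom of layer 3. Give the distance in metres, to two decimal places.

38.20 m

p = sin θ₁/V₁ = sin 19.0°/0.75 = 4.3409e-01 s/km is conserved through the stack.
Layer 1: θ = 19.00°; offset = 12.5·tan 19.00° = 4.3041 m.
Layer 2: sin θ = p·1.25 = 0.5426 → θ = 32.86°; offset = 20.1·tan 32.86° = 12.9842 m.
Layer 3: sin θ = p·1.61 = 0.6989 → θ = 44.34°; offset = 21.4·tan 44.34° = 20.9109 m.
Σ offsets = 38.1992 m.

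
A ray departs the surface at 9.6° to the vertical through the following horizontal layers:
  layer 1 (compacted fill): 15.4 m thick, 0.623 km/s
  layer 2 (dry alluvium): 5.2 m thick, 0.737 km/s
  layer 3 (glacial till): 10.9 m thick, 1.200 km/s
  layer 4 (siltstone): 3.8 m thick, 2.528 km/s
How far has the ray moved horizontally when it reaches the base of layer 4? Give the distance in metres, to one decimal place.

10.8 m

Ray parameter p = sin 9.6° / 0.623 km/s = 2.6769e-01 s/km.
Layer 1: θ = 9.60°; offset = 15.4·tan 9.60° = 2.605 m.
Layer 2: sin θ = p·0.737 = 0.1973 → θ = 11.38°; offset = 5.2·tan 11.38° = 1.046 m.
Layer 3: sin θ = p·1.200 = 0.3212 → θ = 18.74°; offset = 10.9·tan 18.74° = 3.697 m.
Layer 4: sin θ = p·2.528 = 0.6767 → θ = 42.59°; offset = 3.8·tan 42.59° = 3.493 m.
Total horizontal offset = 10.841 m.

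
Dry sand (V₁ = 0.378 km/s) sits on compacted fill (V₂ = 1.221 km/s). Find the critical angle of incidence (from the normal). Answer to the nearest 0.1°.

Critical incidence: sin θ_c = V₁/V₂ = 0.378/1.221 = 0.3096.
θ_c = arcsin 0.3096 = 18.03°.

18.0°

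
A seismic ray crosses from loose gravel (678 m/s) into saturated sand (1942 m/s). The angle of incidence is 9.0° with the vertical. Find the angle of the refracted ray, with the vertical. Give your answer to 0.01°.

Snell's law: sin θ₂ = (V₂/V₁)·sin θ₁ = (1942/678)·sin 9.0° = 0.4481.
θ₂ = arcsin 0.4481 = 26.62° from the normal.

26.62°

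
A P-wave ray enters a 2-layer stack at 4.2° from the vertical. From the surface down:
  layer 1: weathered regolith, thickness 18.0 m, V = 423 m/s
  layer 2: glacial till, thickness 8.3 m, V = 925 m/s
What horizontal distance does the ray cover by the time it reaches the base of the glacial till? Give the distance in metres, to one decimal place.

2.7 m

Apply Snell's law at each interface; in layer i the horizontal offset is hᵢ·tan θᵢ.
Layer 1: θ = 4.20°; offset = 18.0·tan 4.20° = 1.322 m.
Layer 2: sin θ = 925·sin 4.2°/423 = 0.1602, θ = 9.22°; offset = 8.3·tan 9.22° = 1.347 m.
Σ offsets = 2.669 m.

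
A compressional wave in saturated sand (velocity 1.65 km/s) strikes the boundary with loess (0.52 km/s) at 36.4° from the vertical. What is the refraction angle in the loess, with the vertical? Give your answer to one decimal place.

10.8°

sin θ₁/V₁ = sin θ₂/V₂ ⇒ sin θ₂ = 0.52·sin 36.4°/1.65 = 0.52·0.5934/1.65 = 0.1870.
θ₂ = arcsin 0.1870 = 10.78° from the normal.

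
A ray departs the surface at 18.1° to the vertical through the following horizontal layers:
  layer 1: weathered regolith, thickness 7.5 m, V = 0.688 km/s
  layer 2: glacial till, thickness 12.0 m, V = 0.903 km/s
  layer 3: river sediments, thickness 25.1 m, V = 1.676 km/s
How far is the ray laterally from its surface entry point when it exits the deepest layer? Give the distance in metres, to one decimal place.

p = sin θ₁/V₁ = sin 18.1°/0.688 = 4.5156e-01 s/km is conserved through the stack.
Layer 1: θ = 18.10°; offset = 7.5·tan 18.10° = 2.451 m.
Layer 2: sin θ = p·0.903 = 0.4078 → θ = 24.06°; offset = 12.0·tan 24.06° = 5.359 m.
Layer 3: sin θ = p·1.676 = 0.7568 → θ = 49.18°; offset = 25.1·tan 49.18° = 29.063 m.
Summing the layer offsets gives 36.873 m.

36.9 m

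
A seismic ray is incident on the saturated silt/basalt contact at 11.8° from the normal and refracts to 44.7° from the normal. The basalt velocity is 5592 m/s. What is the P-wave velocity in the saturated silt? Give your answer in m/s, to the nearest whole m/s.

1626 m/s

sin 11.8° = 0.2045; sin 44.7° = 0.7034.
V₁ = V₂·(sin θ₁/sin θ₂) = 5592·(0.2045/0.7034) = 1625.75 m/s.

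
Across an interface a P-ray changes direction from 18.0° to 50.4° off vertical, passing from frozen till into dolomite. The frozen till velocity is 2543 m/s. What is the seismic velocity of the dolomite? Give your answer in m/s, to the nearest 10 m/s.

sin 18.0° = 0.3090; sin 50.4° = 0.7705.
V₂ = V₁·(sin θ₂/sin θ₁) = 2543·(0.7705/0.3090) = 6340.80 m/s.

6340 m/s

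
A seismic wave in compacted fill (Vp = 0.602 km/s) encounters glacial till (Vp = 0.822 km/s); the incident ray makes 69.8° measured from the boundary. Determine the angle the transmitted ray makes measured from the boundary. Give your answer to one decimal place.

61.9°

Convert to the normal: θ₁ = 90° − 69.8° = 20.2°.
sin θ₁/V₁ = sin θ₂/V₂ ⇒ sin θ₂ = 0.822·sin 20.2°/0.602 = 0.822·0.3453/0.602 = 0.4715.
θ₂ = sin⁻¹(0.4715) = 28.13° (from vertical).
From the interface: 90° − 28.13° = 61.87°.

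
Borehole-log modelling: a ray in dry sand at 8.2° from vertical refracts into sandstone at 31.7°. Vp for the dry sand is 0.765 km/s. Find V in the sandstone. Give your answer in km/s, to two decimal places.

2.82 km/s

sin 8.2° = 0.1426; sin 31.7° = 0.5255.
V₂ = V₁·(sin θ₂/sin θ₁) = 0.765·(0.5255/0.1426) = 2.82 km/s.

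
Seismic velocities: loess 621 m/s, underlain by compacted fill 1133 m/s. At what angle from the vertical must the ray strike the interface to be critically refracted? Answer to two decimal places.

33.24°

Critical incidence: sin θ_c = V₁/V₂ = 621/1133 = 0.5481.
θ_c = arcsin 0.5481 = 33.24°.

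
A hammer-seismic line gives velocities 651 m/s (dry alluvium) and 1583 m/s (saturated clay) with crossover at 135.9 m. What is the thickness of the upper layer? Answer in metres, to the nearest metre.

44 m

x_cross = 2h·√((V₂+V₁)/(V₂−V₁)) → h = x_cross / (2·√((V₂+V₁)/(V₂−V₁))).
√((V₂+V₁)/(V₂−V₁)) = √((1583+651)/(1583−651)) = 1.5482.
h = 135.9 / (2·1.5482) = 43.89 m.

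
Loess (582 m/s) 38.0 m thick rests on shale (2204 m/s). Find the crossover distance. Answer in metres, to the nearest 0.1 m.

99.6 m

θ_c = arcsin(582/2204) = 15.31°, so cos θ_c = 0.9645 and tᵢ = 2h cos θ_c/V₁ = 0.1259 s.
At crossover x/V₁ = x/V₂ + tᵢ ⇒ x = tᵢ/(1/V₁ − 1/V₂) = 0.12595/(1.7182e-03 − 4.5372e-04) = 99.60 m.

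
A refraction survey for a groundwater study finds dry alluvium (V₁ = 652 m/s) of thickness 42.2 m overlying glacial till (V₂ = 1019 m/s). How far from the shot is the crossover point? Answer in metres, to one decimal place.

180.1 m

θ_c = arcsin(652/1019) = 39.78°, so cos θ_c = 0.7685 and tᵢ = 2h cos θ_c/V₁ = 0.0995 s.
At crossover x/V₁ = x/V₂ + tᵢ ⇒ x = tᵢ/(1/V₁ − 1/V₂) = 0.09948/(1.5337e-03 − 9.8135e-04) = 180.09 m.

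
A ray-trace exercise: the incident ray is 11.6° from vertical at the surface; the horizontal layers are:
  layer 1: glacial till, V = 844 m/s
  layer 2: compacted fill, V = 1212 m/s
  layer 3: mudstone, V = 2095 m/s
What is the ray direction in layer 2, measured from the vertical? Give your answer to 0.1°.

16.8°

Ray parameter p = sin 11.6° / 844 = 2.3824e-04 s/m.
sin θ_2 = p·V_2 = 2.3824e-04 × 1212 = 0.2888.
θ_2 = arcsin 0.2888 = 16.78°.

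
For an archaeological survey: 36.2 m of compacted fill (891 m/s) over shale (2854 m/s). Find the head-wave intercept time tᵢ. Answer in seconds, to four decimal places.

tᵢ = 2h·√(V₂²−V₁²)/(V₁V₂).
√(V₂²−V₁²) = √(2854²−891²) = 2711.4 m/s.
tᵢ = 2·36.2·2711.4/(891·2854) = 0.07720 s.

0.0772 s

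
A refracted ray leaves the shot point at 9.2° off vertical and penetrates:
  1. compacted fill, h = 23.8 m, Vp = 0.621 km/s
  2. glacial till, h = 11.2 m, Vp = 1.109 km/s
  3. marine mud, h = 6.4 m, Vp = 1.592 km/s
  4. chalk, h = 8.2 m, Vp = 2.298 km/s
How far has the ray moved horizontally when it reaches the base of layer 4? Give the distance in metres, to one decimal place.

Apply Snell's law at each interface; in layer i the horizontal offset is hᵢ·tan θᵢ.
Layer 1: θ = 9.20°; offset = 23.8·tan 9.20° = 3.855 m.
Layer 2: sin θ = 1.109·sin 9.2°/0.621 = 0.2855, θ = 16.59°; offset = 11.2·tan 16.59° = 3.337 m.
Layer 3: sin θ = 1.592·sin 9.2°/0.621 = 0.4099, θ = 24.20°; offset = 6.4·tan 24.20° = 2.876 m.
Layer 4: sin θ = 2.298·sin 9.2°/0.621 = 0.5916, θ = 36.27°; offset = 8.2·tan 36.27° = 6.018 m.
Total horizontal offset = 16.085 m.

16.1 m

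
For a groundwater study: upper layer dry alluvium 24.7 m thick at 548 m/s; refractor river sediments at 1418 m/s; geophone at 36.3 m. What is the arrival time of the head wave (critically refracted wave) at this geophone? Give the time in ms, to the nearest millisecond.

109 ms

θ_c = arcsin(V₁/V₂) = arcsin(548/1418) = 22.73°, cos θ_c = 0.9223.
Intercept time tᵢ = 2h cos θ_c / V₁ = 2·24.7·0.9223/548 = 0.08314 s.
t = x/V₂ + tᵢ = 36.3/1418 + 0.08314 = 0.10874 s.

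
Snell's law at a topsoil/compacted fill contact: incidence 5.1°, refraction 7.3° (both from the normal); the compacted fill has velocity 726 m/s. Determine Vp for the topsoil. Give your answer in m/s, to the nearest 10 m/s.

510 m/s

sin 5.1° = 0.0889; sin 7.3° = 0.1271.
V₁ = V₂·(sin θ₁/sin θ₂) = 726·(0.0889/0.1271) = 507.91 m/s.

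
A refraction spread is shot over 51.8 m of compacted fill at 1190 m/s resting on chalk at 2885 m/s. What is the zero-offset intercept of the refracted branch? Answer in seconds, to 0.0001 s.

θ_c = arcsin(V₁/V₂) = arcsin(1190/2885) = 24.36°; cos θ_c = 0.9110.
tᵢ = 2h·cos θ_c / V₁ = 2·51.8·0.9110 / 1190 = 0.07931 s.

0.0793 s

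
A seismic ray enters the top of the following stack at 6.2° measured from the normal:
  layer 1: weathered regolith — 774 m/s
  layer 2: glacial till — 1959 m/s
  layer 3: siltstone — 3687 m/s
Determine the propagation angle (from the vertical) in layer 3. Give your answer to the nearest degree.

Ray parameter p = sin 6.2° / 774 = 1.3953e-04 s/m.
sin θ_3 = p·V_3 = 1.3953e-04 × 3687 = 0.5145.
θ_3 = arcsin 0.5145 = 30.96°.

31°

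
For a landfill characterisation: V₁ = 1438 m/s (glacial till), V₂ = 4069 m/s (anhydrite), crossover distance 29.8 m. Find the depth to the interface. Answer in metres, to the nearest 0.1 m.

10.3 m

x_cross = 2h·√((V₂+V₁)/(V₂−V₁)) → h = x_cross / (2·√((V₂+V₁)/(V₂−V₁))).
√((V₂+V₁)/(V₂−V₁)) = √((4069+1438)/(4069−1438)) = 1.4468.
h = 29.8 / (2·1.4468) = 10.30 m.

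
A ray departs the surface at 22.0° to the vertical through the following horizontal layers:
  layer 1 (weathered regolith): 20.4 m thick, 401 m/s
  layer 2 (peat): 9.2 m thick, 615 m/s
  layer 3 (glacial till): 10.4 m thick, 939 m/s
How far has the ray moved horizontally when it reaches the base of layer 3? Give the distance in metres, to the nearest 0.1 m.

p = sin θ₁/V₁ = sin 22.0°/401 = 9.3418e-04 s/m is conserved through the stack.
Layer 1: θ = 22.00°; offset = 20.4·tan 22.00° = 8.242 m.
Layer 2: sin θ = p·615 = 0.5745 → θ = 35.07°; offset = 9.2·tan 35.07° = 6.458 m.
Layer 3: sin θ = p·939 = 0.8772 → θ = 61.31°; offset = 10.4·tan 61.31° = 19.001 m.
Σ offsets = 33.701 m.

33.7 m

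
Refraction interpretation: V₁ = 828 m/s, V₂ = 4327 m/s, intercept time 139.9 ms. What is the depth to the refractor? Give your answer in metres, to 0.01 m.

h = tᵢ·V₁·V₂ / (2·√(V₂²−V₁²)).
√(V₂²−V₁²) = √(4327² − 828²) = 4247.0 m/s.
h = 0.1399 s × 828 × 4327 / (2 × 4247.0) = 59.01 m.

59.01 m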